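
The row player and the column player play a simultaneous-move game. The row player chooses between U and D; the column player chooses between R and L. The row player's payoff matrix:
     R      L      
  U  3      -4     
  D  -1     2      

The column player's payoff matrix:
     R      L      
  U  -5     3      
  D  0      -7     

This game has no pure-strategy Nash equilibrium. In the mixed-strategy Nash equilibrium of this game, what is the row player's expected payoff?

The column player's mix must leave the row player indifferent between U and D.
  the row player's payoff from U: q·3 + (1−q)·(-4) = 7q - 4
  the row player's payoff from D: q·(-1) + (1−q)·2 = -3q + 2
  7q - 4 = -3q + 2  ⇒  10q = 6  ⇒  q = 3/5.
At equilibrium the row player is indifferent across rows, so the row player's payoff equals the payoff from U: (3/5)·3 + (2/5)·(-4) = 1/5.

1/5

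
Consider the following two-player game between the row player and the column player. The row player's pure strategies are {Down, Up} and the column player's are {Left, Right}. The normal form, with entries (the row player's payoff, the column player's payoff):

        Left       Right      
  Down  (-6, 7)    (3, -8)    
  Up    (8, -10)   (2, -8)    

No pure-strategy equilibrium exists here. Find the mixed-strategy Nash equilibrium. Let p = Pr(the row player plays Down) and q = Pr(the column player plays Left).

p = 2/17, q = 1/15

Set the column player's expected payoff from Left equal to that from Right:
  the column player's payoff to Left: p·7 + (1−p)·(-10) = 17p - 10
  the column player's payoff to Right: p·(-8) + (1−p)·(-8) = -8
  17p - 10 = -8  ⇒  17p = 2  ⇒  p = 2/17.
For the row player to be willing to mix, the row player must be indifferent between Down and Up, which pins down the column player's mix.
  the row player's payoff to Down: q·(-6) + (1−q)·3 = -9q + 3
  the row player's payoff to Up: q·8 + (1−q)·2 = 6q + 2
  -9q + 3 = 6q + 2  ⇒  -15q = -1  ⇒  q = 1/15.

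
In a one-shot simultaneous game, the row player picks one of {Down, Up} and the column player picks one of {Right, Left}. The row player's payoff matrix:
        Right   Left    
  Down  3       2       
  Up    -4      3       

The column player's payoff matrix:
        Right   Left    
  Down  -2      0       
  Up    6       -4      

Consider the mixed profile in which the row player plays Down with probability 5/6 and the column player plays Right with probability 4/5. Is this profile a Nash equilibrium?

Given the column player's mix q = 4/5, the row player's payoff from Down is 14/5 but from Up is -13/5. The row player strictly prefers Down, so the row player would not mix.
So the proposed profile is not a Nash equilibrium.

No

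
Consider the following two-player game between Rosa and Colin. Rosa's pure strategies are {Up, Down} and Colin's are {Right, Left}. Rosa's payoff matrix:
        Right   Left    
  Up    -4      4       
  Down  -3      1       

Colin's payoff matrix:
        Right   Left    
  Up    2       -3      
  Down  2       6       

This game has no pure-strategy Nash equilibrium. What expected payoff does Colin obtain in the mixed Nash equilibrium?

Rosa's mix must leave Colin indifferent between Right and Left.
  Colin's payoff to Right: p·2 + (1−p)·2 = 2
  Colin's payoff to Left: p·(-3) + (1−p)·6 = -9p + 6
  2 = -9p + 6  ⇒  9p = 4  ⇒  p = 4/9.
At equilibrium Colin is indifferent across columns, so Colin's payoff equals the payoff from Right: (4/9)·2 + (5/9)·2 = 2.

2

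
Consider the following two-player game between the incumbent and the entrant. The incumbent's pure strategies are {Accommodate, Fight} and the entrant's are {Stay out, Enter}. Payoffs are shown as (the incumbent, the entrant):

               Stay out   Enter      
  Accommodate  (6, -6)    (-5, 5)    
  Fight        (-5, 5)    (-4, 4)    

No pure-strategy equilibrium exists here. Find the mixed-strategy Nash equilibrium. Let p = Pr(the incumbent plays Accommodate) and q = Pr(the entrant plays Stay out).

p = 1/12, q = 1/12

In a mixed equilibrium the entrant is indifferent between Stay out and Enter; this condition fixes p.
  the entrant's payoff to Stay out: p·(-6) + (1−p)·5 = -11p + 5
  the entrant's payoff to Enter: p·5 + (1−p)·4 = p + 4
  -11p + 5 = p + 4  ⇒  -12p = -1  ⇒  p = 1/12.
The incumbent's indifference between Accommodate and Fight determines the entrant's mixing probability q:
  the incumbent's payoff to Accommodate: q·6 + (1−q)·(-5) = 11q - 5
  the incumbent's payoff to Fight: q·(-5) + (1−q)·(-4) = -q - 4
  11q - 5 = -q - 4  ⇒  12q = 1  ⇒  q = 1/12.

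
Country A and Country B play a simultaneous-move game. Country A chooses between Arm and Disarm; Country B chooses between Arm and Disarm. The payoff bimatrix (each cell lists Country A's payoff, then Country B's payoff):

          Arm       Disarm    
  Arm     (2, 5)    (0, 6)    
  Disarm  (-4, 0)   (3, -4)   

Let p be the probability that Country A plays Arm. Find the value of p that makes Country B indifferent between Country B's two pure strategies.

Country B's indifference between Arm and Disarm determines Country A's mixing probability p:
  Country B's expected payoff from Arm: p·5 + (1−p)·0 = 5p
  Country B's expected payoff from Disarm: p·6 + (1−p)·(-4) = 10p - 4
  5p = 10p - 4  ⇒  -5p = -4  ⇒  p = 4/5.

p = 4/5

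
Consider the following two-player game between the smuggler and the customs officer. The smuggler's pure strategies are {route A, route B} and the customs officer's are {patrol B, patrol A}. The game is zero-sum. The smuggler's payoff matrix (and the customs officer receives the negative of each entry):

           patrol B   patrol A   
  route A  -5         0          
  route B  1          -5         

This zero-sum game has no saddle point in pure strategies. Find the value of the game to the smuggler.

The smuggler's indifference between route A and route B determines the customs officer's mixing probability q:
  the smuggler's expected payoff from route A: q·(-5) + (1−q)·0 = -5q
  the smuggler's expected payoff from route B: q·1 + (1−q)·(-5) = 6q - 5
  -5q = 6q - 5  ⇒  -11q = -5  ⇒  q = 5/11.
The value is the smuggler's expected payoff against this mix (using route A): (5/11)·(-5) + (6/11)·0 = -25/11.

v = -25/11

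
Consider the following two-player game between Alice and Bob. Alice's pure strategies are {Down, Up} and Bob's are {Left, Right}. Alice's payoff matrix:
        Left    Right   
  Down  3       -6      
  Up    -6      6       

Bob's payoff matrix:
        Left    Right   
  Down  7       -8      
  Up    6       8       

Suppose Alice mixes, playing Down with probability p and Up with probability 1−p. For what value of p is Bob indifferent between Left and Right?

p = 2/17

Alice's mix must leave Bob indifferent between Left and Right.
  Bob's payoff from Left: p·7 + (1−p)·6 = p + 6
  Bob's payoff from Right: p·(-8) + (1−p)·8 = -16p + 8
  p + 6 = -16p + 8  ⇒  17p = 2  ⇒  p = 2/17.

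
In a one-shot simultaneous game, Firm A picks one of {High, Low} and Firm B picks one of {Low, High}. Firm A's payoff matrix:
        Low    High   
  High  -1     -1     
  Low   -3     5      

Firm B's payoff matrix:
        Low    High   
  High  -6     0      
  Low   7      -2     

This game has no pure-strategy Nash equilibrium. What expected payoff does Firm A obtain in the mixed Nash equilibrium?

Firm A's indifference between High and Low determines Firm B's mixing probability q:
  Firm A's expected payoff from High: q·(-1) + (1−q)·(-1) = -1
  Firm A's expected payoff from Low: q·(-3) + (1−q)·5 = -8q + 5
  -1 = -8q + 5  ⇒  8q = 6  ⇒  q = 3/4.
At equilibrium Firm A is indifferent across rows, so Firm A's payoff equals the payoff from High: (3/4)·(-1) + (1/4)·(-1) = -1.

-1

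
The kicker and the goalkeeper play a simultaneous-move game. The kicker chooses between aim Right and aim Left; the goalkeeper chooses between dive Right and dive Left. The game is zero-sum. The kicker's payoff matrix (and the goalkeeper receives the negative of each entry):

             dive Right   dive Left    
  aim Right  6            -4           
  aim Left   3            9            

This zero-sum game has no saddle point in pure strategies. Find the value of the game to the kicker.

v = 33/8

For the kicker to be willing to mix, the kicker must be indifferent between aim Right and aim Left, which pins down the goalkeeper's mix.
  the kicker's payoff to aim Right: q·6 + (1−q)·(-4) = 10q - 4
  the kicker's payoff to aim Left: q·3 + (1−q)·9 = -6q + 9
  10q - 4 = -6q + 9  ⇒  16q = 13  ⇒  q = 13/16.
The value is the kicker's expected payoff against this mix (using aim Right): (13/16)·6 + (3/16)·(-4) = 33/8.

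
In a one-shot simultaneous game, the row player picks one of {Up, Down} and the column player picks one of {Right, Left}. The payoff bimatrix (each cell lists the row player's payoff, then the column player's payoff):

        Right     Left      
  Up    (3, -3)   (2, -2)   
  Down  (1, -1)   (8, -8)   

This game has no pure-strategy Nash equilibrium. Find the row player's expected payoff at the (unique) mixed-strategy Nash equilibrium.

For the row player to be willing to mix, the row player must be indifferent between Up and Down, which pins down the column player's mix.
  the row player's payoff from Up: q·3 + (1−q)·2 = q + 2
  the row player's payoff from Down: q·1 + (1−q)·8 = -7q + 8
  q + 2 = -7q + 8  ⇒  8q = 6  ⇒  q = 3/4.
At equilibrium the row player is indifferent across rows, so the row player's payoff equals the payoff from Up: (3/4)·3 + (1/4)·2 = 11/4.

11/4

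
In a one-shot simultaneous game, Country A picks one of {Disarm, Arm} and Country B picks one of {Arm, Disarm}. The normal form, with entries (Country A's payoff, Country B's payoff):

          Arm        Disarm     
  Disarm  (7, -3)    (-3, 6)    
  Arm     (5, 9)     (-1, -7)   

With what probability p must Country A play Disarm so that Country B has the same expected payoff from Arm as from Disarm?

p = 16/25

For Country B to be willing to mix, Country B must be indifferent between Arm and Disarm, which pins down Country A's mix.
  Country B's payoff to Arm: p·(-3) + (1−p)·9 = -12p + 9
  Country B's payoff to Disarm: p·6 + (1−p)·(-7) = 13p - 7
  -12p + 9 = 13p - 7  ⇒  -25p = -16  ⇒  p = 16/25.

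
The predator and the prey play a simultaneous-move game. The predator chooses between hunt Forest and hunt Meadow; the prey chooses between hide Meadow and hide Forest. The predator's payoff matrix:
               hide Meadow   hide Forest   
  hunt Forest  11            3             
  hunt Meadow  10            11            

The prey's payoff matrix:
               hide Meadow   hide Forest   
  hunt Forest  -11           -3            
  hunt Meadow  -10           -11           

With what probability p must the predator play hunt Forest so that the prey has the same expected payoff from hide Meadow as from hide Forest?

p = 1/9

For the prey to be willing to mix, the prey must be indifferent between hide Meadow and hide Forest, which pins down the predator's mix.
  the prey's expected payoff from hide Meadow: p·(-11) + (1−p)·(-10) = -p - 10
  the prey's expected payoff from hide Forest: p·(-3) + (1−p)·(-11) = 8p - 11
  -p - 10 = 8p - 11  ⇒  -9p = -1  ⇒  p = 1/9.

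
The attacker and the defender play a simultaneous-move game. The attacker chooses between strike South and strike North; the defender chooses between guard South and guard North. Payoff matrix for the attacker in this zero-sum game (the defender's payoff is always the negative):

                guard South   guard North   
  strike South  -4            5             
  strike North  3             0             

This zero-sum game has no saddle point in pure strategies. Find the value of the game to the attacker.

v = 5/4

The defender's mix must leave the attacker indifferent between strike South and strike North.
  the attacker's expected payoff from strike South: q·(-4) + (1−q)·5 = -9q + 5
  the attacker's expected payoff from strike North: q·3 + (1−q)·0 = 3q
  -9q + 5 = 3q  ⇒  -12q = -5  ⇒  q = 5/12.
The value is the attacker's expected payoff against this mix (using strike South): (5/12)·(-4) + (7/12)·5 = 5/4.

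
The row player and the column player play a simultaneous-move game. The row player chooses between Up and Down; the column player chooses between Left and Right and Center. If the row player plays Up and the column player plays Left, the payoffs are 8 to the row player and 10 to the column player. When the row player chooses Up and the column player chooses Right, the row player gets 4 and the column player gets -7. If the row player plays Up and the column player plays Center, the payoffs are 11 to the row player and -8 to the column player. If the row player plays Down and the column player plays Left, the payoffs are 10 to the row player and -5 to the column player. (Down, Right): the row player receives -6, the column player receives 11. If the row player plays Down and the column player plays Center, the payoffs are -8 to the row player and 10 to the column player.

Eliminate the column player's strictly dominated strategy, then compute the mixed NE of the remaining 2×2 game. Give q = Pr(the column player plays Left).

The column player's strategy Center is strictly dominated by Right: -7 > -8 and 11 > 10. Eliminate Center.
Set the row player's expected payoff from Up equal to that from Down:
  the row player's expected payoff from Up: q·8 + (1−q)·4 = 4q + 4
  the row player's expected payoff from Down: q·10 + (1−q)·(-6) = 16q - 6
  4q + 4 = 16q - 6  ⇒  -12q = -10  ⇒  q = 5/6.

q = 5/6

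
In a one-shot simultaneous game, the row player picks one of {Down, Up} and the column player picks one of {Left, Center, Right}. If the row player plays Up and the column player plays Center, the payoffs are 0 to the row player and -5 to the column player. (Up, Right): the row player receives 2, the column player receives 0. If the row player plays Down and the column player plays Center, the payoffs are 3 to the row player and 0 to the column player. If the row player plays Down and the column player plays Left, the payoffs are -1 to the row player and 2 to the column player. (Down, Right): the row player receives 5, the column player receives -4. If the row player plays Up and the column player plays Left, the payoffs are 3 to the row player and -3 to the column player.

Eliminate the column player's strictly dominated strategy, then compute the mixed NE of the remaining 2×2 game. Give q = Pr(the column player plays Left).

The column player's strategy Center is strictly dominated by Left: 2 > 0 and -3 > -5. Eliminate Center.
Set the row player's expected payoff from Down equal to that from Up:
  the row player's expected payoff from Down: q·(-1) + (1−q)·5 = -6q + 5
  the row player's expected payoff from Up: q·3 + (1−q)·2 = q + 2
  -6q + 5 = q + 2  ⇒  -7q = -3  ⇒  q = 3/7.

q = 3/7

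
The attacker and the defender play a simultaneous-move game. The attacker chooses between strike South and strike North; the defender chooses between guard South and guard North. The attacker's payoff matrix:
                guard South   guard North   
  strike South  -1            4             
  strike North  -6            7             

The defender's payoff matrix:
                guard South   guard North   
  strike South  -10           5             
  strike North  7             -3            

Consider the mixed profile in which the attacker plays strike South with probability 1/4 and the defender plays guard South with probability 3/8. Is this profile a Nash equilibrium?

No

Given the attacker's mix p = 1/4, the defender's payoff from guard South is 11/4 but from guard North is -1. The defender strictly prefers guard South, so the defender would not mix.
So the proposed profile is not a Nash equilibrium.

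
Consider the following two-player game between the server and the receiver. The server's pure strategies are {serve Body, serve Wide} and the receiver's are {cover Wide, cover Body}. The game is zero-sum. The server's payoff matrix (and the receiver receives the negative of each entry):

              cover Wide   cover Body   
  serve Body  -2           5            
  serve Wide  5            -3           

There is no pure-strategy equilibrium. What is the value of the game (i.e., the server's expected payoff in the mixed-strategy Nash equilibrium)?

Set the server's expected payoff from serve Body equal to that from serve Wide:
  the server's payoff from serve Body: q·(-2) + (1−q)·5 = -7q + 5
  the server's payoff from serve Wide: q·5 + (1−q)·(-3) = 8q - 3
  -7q + 5 = 8q - 3  ⇒  -15q = -8  ⇒  q = 8/15.
The value is the server's expected payoff against this mix (using serve Body): (8/15)·(-2) + (7/15)·5 = 19/15.

v = 19/15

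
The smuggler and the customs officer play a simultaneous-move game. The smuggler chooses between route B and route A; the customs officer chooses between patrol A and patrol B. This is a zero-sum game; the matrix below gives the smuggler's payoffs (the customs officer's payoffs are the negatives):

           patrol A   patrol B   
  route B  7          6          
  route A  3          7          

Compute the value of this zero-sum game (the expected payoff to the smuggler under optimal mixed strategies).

For the smuggler to be willing to mix, the smuggler must be indifferent between route B and route A, which pins down the customs officer's mix.
  the smuggler's expected payoff from route B: q·7 + (1−q)·6 = q + 6
  the smuggler's expected payoff from route A: q·3 + (1−q)·7 = -4q + 7
  q + 6 = -4q + 7  ⇒  5q = 1  ⇒  q = 1/5.
The value is the smuggler's expected payoff against this mix (using route B): (1/5)·7 + (4/5)·6 = 31/5.

v = 31/5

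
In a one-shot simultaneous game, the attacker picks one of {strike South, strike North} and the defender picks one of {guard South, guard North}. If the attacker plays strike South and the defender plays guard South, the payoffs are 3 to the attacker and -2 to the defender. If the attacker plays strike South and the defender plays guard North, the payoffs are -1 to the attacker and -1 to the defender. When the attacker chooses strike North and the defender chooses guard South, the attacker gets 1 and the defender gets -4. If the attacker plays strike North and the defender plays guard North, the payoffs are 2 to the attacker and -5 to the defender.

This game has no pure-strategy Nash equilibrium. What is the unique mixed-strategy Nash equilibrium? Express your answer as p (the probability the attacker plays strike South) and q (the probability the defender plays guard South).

For the defender to be willing to mix, the defender must be indifferent between guard South and guard North, which pins down the attacker's mix.
  the defender's expected payoff from guard South: p·(-2) + (1−p)·(-4) = 2p - 4
  the defender's expected payoff from guard North: p·(-1) + (1−p)·(-5) = 4p - 5
  2p - 4 = 4p - 5  ⇒  -2p = -1  ⇒  p = 1/2.
For the attacker to be willing to mix, the attacker must be indifferent between strike South and strike North, which pins down the defender's mix.
  the attacker's expected payoff from strike South: q·3 + (1−q)·(-1) = 4q - 1
  the attacker's expected payoff from strike North: q·1 + (1−q)·2 = -q + 2
  4q - 1 = -q + 2  ⇒  5q = 3  ⇒  q = 3/5.

p = 1/2, q = 3/5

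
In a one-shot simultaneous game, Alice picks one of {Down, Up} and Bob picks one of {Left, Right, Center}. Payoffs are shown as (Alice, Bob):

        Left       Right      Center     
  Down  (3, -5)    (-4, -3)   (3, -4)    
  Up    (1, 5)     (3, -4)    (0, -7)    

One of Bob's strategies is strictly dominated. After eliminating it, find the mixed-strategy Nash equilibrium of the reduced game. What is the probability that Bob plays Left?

Bob's strategy Center is strictly dominated by Right: -3 > -4 and -4 > -7. Eliminate Center.
In a mixed equilibrium Alice is indifferent between Down and Up; this condition fixes q.
  Alice's payoff to Down: q·3 + (1−q)·(-4) = 7q - 4
  Alice's payoff to Up: q·1 + (1−q)·3 = -2q + 3
  7q - 4 = -2q + 3  ⇒  9q = 7  ⇒  q = 7/9.

q = 7/9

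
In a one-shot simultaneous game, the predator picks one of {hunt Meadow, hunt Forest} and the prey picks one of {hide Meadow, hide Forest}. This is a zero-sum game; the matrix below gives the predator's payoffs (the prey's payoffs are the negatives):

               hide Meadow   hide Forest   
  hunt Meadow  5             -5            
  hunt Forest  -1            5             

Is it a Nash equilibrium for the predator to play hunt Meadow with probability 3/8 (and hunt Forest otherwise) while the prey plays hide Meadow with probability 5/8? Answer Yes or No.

Yes

Check the prey's indifference given the predator's mix p = 3/8:
  payoff from hide Meadow = -5/4; payoff from hide Forest = -5/4 — equal.
Check the predator's indifference given the prey's mix q = 5/8:
  payoff from hunt Meadow = 5/4; payoff from hunt Forest = 5/4 — equal.
Both players are indifferent, so neither can profitably deviate.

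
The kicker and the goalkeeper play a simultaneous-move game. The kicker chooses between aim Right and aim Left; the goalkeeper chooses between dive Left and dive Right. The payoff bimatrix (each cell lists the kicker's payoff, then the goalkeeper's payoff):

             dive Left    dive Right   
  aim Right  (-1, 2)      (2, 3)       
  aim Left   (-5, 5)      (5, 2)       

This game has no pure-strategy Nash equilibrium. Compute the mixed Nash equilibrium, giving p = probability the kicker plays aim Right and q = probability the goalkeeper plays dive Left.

Set the goalkeeper's expected payoff from dive Left equal to that from dive Right:
  the goalkeeper's payoff to dive Left: p·2 + (1−p)·5 = -3p + 5
  the goalkeeper's payoff to dive Right: p·3 + (1−p)·2 = p + 2
  -3p + 5 = p + 2  ⇒  -4p = -3  ⇒  p = 3/4.
For the kicker to be willing to mix, the kicker must be indifferent between aim Right and aim Left, which pins down the goalkeeper's mix.
  the kicker's payoff from aim Right: q·(-1) + (1−q)·2 = -3q + 2
  the kicker's payoff from aim Left: q·(-5) + (1−q)·5 = -10q + 5
  -3q + 2 = -10q + 5  ⇒  7q = 3  ⇒  q = 3/7.

p = 3/4, q = 3/7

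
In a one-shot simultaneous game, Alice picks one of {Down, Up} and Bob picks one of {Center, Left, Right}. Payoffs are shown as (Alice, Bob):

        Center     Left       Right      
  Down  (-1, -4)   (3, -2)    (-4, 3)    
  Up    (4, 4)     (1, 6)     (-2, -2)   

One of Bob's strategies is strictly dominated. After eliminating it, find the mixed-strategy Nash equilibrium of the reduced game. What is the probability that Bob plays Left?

q = 1/2

Bob's strategy Center is strictly dominated by Left: -2 > -4 and 6 > 4. Eliminate Center.
Alice's indifference between Down and Up determines Bob's mixing probability q:
  Alice's expected payoff from Down: q·3 + (1−q)·(-4) = 7q - 4
  Alice's expected payoff from Up: q·1 + (1−q)·(-2) = 3q - 2
  7q - 4 = 3q - 2  ⇒  4q = 2  ⇒  q = 1/2.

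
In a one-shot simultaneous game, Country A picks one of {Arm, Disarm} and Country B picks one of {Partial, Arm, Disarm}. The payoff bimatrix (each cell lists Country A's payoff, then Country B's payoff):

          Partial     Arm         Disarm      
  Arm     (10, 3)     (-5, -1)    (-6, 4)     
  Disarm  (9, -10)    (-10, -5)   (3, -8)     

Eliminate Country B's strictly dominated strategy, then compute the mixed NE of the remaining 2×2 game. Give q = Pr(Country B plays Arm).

Country B's strategy Partial is strictly dominated by Disarm: 4 > 3 and -8 > -10. Eliminate Partial.
Set Country A's expected payoff from Arm equal to that from Disarm:
  Country A's expected payoff from Arm: q·(-5) + (1−q)·(-6) = q - 6
  Country A's expected payoff from Disarm: q·(-10) + (1−q)·3 = -13q + 3
  q - 6 = -13q + 3  ⇒  14q = 9  ⇒  q = 9/14.

q = 9/14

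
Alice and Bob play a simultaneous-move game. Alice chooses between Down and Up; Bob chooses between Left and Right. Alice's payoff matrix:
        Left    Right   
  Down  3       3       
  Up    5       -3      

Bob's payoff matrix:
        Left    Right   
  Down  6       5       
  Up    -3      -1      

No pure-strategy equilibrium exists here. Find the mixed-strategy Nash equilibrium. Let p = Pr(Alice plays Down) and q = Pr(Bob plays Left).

p = 2/3, q = 3/4

Alice's mix must leave Bob indifferent between Left and Right.
  Bob's expected payoff from Left: p·6 + (1−p)·(-3) = 9p - 3
  Bob's expected payoff from Right: p·5 + (1−p)·(-1) = 6p - 1
  9p - 3 = 6p - 1  ⇒  3p = 2  ⇒  p = 2/3.
Alice's indifference between Down and Up determines Bob's mixing probability q:
  Alice's payoff from Down: q·3 + (1−q)·3 = 3
  Alice's payoff from Up: q·5 + (1−q)·(-3) = 8q - 3
  3 = 8q - 3  ⇒  -8q = -6  ⇒  q = 3/4.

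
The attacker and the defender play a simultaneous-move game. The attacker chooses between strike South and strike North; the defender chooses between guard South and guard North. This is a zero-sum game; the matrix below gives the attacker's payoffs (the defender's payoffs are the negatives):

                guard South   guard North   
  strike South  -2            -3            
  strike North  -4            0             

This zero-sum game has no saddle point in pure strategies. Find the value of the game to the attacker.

v = -12/5

For the attacker to be willing to mix, the attacker must be indifferent between strike South and strike North, which pins down the defender's mix.
  the attacker's expected payoff from strike South: q·(-2) + (1−q)·(-3) = q - 3
  the attacker's expected payoff from strike North: q·(-4) + (1−q)·0 = -4q
  q - 3 = -4q  ⇒  5q = 3  ⇒  q = 3/5.
The value is the attacker's expected payoff against this mix (using strike South): (3/5)·(-2) + (2/5)·(-3) = -12/5.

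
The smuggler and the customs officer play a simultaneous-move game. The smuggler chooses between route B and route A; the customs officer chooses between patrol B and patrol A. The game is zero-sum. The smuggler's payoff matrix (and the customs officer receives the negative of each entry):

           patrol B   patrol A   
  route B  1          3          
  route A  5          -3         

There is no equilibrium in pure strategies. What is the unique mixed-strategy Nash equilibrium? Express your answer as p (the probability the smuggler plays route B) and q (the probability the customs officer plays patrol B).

The customs officer's indifference between patrol B and patrol A determines the smuggler's mixing probability p:
  the customs officer's payoff to patrol B: p·(-1) + (1−p)·(-5) = 4p - 5
  the customs officer's payoff to patrol A: p·(-3) + (1−p)·3 = -6p + 3
  4p - 5 = -6p + 3  ⇒  10p = 8  ⇒  p = 4/5.
Set the smuggler's expected payoff from route B equal to that from route A:
  the smuggler's payoff from route B: q·1 + (1−q)·3 = -2q + 3
  the smuggler's payoff from route A: q·5 + (1−q)·(-3) = 8q - 3
  -2q + 3 = 8q - 3  ⇒  -10q = -6  ⇒  q = 3/5.

p = 4/5, q = 3/5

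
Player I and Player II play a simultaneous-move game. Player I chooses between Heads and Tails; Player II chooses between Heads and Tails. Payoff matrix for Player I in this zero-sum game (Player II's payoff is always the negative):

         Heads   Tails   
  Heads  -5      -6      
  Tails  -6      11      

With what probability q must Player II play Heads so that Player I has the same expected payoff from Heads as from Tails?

Player I's indifference between Heads and Tails determines Player II's mixing probability q:
  Player I's expected payoff from Heads: q·(-5) + (1−q)·(-6) = q - 6
  Player I's expected payoff from Tails: q·(-6) + (1−q)·11 = -17q + 11
  q - 6 = -17q + 11  ⇒  18q = 17  ⇒  q = 17/18.

q = 17/18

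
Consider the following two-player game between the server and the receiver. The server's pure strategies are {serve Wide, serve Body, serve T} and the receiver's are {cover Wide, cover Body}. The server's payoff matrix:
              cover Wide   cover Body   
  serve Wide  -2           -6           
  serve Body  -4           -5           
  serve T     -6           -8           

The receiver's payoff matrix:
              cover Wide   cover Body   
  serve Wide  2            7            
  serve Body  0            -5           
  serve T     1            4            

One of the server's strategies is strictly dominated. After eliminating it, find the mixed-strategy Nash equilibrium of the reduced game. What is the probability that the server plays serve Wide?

p = 1/2

The server's strategy serve T is strictly dominated by serve Body: -4 > -6 and -5 > -8. Eliminate serve T.
The receiver's indifference between cover Wide and cover Body determines the server's mixing probability p:
  the receiver's payoff to cover Wide: p·2 + (1−p)·0 = 2p
  the receiver's payoff to cover Body: p·7 + (1−p)·(-5) = 12p - 5
  2p = 12p - 5  ⇒  -10p = -5  ⇒  p = 1/2.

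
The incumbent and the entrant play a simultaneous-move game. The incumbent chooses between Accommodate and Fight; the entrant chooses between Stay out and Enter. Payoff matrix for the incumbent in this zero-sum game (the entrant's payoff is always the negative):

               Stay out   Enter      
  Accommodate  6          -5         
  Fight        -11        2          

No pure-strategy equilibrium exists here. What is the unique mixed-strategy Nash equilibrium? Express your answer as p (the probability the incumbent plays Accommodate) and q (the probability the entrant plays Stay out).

p = 13/24, q = 7/24

For the entrant to be willing to mix, the entrant must be indifferent between Stay out and Enter, which pins down the incumbent's mix.
  the entrant's expected payoff from Stay out: p·(-6) + (1−p)·11 = -17p + 11
  the entrant's expected payoff from Enter: p·5 + (1−p)·(-2) = 7p - 2
  -17p + 11 = 7p - 2  ⇒  -24p = -13  ⇒  p = 13/24.
The entrant's mix must leave the incumbent indifferent between Accommodate and Fight.
  the incumbent's payoff from Accommodate: q·6 + (1−q)·(-5) = 11q - 5
  the incumbent's payoff from Fight: q·(-11) + (1−q)·2 = -13q + 2
  11q - 5 = -13q + 2  ⇒  24q = 7  ⇒  q = 7/24.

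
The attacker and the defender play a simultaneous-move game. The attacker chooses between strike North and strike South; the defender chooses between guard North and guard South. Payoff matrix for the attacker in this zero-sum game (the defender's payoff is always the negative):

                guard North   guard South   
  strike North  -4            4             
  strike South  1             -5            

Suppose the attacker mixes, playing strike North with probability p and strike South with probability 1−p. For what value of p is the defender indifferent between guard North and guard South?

p = 3/7

The attacker's mix must leave the defender indifferent between guard North and guard South.
  the defender's payoff to guard North: p·4 + (1−p)·(-1) = 5p - 1
  the defender's payoff to guard South: p·(-4) + (1−p)·5 = -9p + 5
  5p - 1 = -9p + 5  ⇒  14p = 6  ⇒  p = 3/7.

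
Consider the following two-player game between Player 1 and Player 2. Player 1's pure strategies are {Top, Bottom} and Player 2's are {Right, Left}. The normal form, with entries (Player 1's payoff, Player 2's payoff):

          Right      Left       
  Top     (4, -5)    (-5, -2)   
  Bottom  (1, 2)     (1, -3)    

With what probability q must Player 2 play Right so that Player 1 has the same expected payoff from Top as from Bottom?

In a mixed equilibrium Player 1 is indifferent between Top and Bottom; this condition fixes q.
  Player 1's payoff to Top: q·4 + (1−q)·(-5) = 9q - 5
  Player 1's payoff to Bottom: q·1 + (1−q)·1 = 1
  9q - 5 = 1  ⇒  9q = 6  ⇒  q = 2/3.

q = 2/3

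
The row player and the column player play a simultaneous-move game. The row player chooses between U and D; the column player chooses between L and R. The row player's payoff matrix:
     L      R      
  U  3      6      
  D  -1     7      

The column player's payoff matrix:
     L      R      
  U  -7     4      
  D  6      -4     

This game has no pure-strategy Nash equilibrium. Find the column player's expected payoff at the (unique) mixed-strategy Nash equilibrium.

Set the column player's expected payoff from L equal to that from R:
  the column player's expected payoff from L: p·(-7) + (1−p)·6 = -13p + 6
  the column player's expected payoff from R: p·4 + (1−p)·(-4) = 8p - 4
  -13p + 6 = 8p - 4  ⇒  -21p = -10  ⇒  p = 10/21.
At equilibrium the column player is indifferent across columns, so the column player's payoff equals the payoff from L: (10/21)·(-7) + (11/21)·6 = -4/21.

-4/21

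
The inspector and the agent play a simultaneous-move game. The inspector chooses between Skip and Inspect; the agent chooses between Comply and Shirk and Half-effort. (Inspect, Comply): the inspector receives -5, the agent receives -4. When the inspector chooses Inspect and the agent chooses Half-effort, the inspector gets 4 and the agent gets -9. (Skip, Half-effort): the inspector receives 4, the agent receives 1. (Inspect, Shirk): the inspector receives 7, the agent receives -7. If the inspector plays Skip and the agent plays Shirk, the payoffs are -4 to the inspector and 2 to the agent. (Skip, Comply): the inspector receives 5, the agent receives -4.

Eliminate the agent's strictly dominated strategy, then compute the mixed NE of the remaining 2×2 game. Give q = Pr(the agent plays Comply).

The agent's strategy Half-effort is strictly dominated by Shirk: 2 > 1 and -7 > -9. Eliminate Half-effort.
Set the inspector's expected payoff from Skip equal to that from Inspect:
  the inspector's expected payoff from Skip: q·5 + (1−q)·(-4) = 9q - 4
  the inspector's expected payoff from Inspect: q·(-5) + (1−q)·7 = -12q + 7
  9q - 4 = -12q + 7  ⇒  21q = 11  ⇒  q = 11/21.

q = 11/21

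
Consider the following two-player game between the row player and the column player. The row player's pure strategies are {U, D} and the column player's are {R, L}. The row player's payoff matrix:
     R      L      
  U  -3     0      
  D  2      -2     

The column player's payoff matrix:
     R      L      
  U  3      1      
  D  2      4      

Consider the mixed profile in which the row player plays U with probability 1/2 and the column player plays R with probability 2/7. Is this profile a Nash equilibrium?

Check the column player's indifference given the row player's mix p = 1/2:
  payoff from R = 5/2; payoff from L = 5/2 — equal.
Check the row player's indifference given the column player's mix q = 2/7:
  payoff from U = -6/7; payoff from D = -6/7 — equal.
Both players are indifferent, so neither can profitably deviate.

Yes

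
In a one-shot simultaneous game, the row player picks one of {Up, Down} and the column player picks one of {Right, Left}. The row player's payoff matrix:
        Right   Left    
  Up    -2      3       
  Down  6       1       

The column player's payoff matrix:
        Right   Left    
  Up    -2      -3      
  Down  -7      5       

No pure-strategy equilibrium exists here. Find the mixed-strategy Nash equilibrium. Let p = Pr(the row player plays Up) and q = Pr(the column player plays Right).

For the column player to be willing to mix, the column player must be indifferent between Right and Left, which pins down the row player's mix.
  the column player's payoff to Right: p·(-2) + (1−p)·(-7) = 5p - 7
  the column player's payoff to Left: p·(-3) + (1−p)·5 = -8p + 5
  5p - 7 = -8p + 5  ⇒  13p = 12  ⇒  p = 12/13.
In a mixed equilibrium the row player is indifferent between Up and Down; this condition fixes q.
  the row player's payoff to Up: q·(-2) + (1−q)·3 = -5q + 3
  the row player's payoff to Down: q·6 + (1−q)·1 = 5q + 1
  -5q + 3 = 5q + 1  ⇒  -10q = -2  ⇒  q = 1/5.

p = 12/13, q = 1/5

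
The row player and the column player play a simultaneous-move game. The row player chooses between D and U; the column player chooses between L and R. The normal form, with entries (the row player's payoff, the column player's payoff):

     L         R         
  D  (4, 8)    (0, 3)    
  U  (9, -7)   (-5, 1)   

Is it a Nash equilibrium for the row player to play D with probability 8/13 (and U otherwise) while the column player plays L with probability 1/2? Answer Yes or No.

Check the column player's indifference given the row player's mix p = 8/13:
  payoff from L = 29/13; payoff from R = 29/13 — equal.
Check the row player's indifference given the column player's mix q = 1/2:
  payoff from D = 2; payoff from U = 2 — equal.
Both players are indifferent, so neither can profitably deviate.

Yes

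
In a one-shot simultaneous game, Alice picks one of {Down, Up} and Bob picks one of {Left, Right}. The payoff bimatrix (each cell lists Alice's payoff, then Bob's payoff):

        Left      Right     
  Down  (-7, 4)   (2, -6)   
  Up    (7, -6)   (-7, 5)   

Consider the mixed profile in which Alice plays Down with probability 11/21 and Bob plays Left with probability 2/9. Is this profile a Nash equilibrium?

Given Bob's mix q = 2/9, Alice's payoff from Down is 0 but from Up is -35/9. Alice strictly prefers Down, so Alice would not mix.
So the proposed profile is not a Nash equilibrium.

No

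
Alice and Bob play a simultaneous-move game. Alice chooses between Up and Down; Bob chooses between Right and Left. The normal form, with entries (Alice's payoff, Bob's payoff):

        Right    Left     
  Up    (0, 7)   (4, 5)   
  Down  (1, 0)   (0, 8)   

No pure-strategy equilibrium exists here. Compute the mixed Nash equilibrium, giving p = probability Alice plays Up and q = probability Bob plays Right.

Bob's indifference between Right and Left determines Alice's mixing probability p:
  Bob's payoff from Right: p·7 + (1−p)·0 = 7p
  Bob's payoff from Left: p·5 + (1−p)·8 = -3p + 8
  7p = -3p + 8  ⇒  10p = 8  ⇒  p = 4/5.
Alice's indifference between Up and Down determines Bob's mixing probability q:
  Alice's payoff to Up: q·0 + (1−q)·4 = -4q + 4
  Alice's payoff to Down: q·1 + (1−q)·0 = q
  -4q + 4 = q  ⇒  -5q = -4  ⇒  q = 4/5.

p = 4/5, q = 4/5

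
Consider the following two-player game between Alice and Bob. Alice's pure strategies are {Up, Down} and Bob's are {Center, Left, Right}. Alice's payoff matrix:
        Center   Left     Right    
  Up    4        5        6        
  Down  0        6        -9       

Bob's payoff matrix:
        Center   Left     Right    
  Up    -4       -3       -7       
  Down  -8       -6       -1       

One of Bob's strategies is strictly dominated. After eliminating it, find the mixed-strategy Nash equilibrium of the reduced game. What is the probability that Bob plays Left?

Bob's strategy Center is strictly dominated by Left: -3 > -4 and -6 > -8. Eliminate Center.
Alice's indifference between Up and Down determines Bob's mixing probability q:
  Alice's payoff to Up: q·5 + (1−q)·6 = -q + 6
  Alice's payoff to Down: q·6 + (1−q)·(-9) = 15q - 9
  -q + 6 = 15q - 9  ⇒  -16q = -15  ⇒  q = 15/16.

q = 15/16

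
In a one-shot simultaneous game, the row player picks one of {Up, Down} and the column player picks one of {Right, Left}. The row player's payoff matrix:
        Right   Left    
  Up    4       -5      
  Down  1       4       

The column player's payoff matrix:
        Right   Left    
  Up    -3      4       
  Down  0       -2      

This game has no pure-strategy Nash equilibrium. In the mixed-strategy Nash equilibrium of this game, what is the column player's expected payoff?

The row player's mix must leave the column player indifferent between Right and Left.
  the column player's expected payoff from Right: p·(-3) + (1−p)·0 = -3p
  the column player's expected payoff from Left: p·4 + (1−p)·(-2) = 6p - 2
  -3p = 6p - 2  ⇒  -9p = -2  ⇒  p = 2/9.
At equilibrium the column player is indifferent across columns, so the column player's payoff equals the payoff from Right: (2/9)·(-3) + (7/9)·0 = -2/3.

-2/3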